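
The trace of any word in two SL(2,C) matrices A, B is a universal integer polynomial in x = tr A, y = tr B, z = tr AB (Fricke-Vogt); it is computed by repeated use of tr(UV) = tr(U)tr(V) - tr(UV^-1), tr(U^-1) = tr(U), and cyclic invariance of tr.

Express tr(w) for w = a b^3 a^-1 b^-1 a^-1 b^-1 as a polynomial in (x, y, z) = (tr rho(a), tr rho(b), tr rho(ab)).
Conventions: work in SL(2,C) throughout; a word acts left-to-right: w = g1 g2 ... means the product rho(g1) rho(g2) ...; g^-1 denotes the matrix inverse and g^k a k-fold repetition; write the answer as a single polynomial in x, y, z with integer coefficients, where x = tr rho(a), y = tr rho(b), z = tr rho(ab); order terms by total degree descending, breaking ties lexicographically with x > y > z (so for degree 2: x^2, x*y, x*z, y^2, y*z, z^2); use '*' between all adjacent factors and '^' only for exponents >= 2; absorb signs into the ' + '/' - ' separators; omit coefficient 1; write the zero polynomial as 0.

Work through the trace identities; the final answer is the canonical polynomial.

-x*y^3*z^2 + x^2*y^2*z + y^4*z + y^2*z^3 + x*y*z^2 - x^2*z - 5*y^2*z - z^3 + x*y + 3*z

so tr(b^2) = tr(b) * tr(b) - tr(1)   [square of b] = y^2 - 2
so tr(b a b) = tr(b) * tr(a b) - tr(a)   [square of b] = y*z - x
reduce: tr(b a b^2) = tr(b) * tr(b a b) - tr(b a)   [square of b] = y^2*z - x*y - z
tr(a b a b) = tr(b a) * tr(b a) - tr(1)   [split at a repeated b] = z^2 - 2
tr(a b a) = tr(a) * tr(b a) - tr(b)   [square of a] = x*z - y
reduce: tr(b a b^2 a) = tr(b) * tr(a b a b) - tr(a b a)   [square of b] = y*z^2 - x*z - y
so tr(a b^2 a^-1 b) = tr(b a b^2) * tr(a) - tr(b a b^2 a)   [inverse elimination on a] = x*y^2*z - x^2*y - y*z^2 + y
tr(a^-1 b^-1 a b^2) = tr(a b^2 a^-1) * tr(b) - tr(a b^2 a^-1 b)   [inverse elimination on b] = -x*y^2*z + x^2*y + y^3 + y*z^2 - 3*y
tr(b^3) = tr(b) * tr(b^2) - tr(b)   [square of b] = y^3 - 3*y
tr(a b^3 a) = tr(a) * tr(b^3 a) - tr(b^3)   [square of a] = x*y^2*z - x^2*y - y^3 - x*z + 3*y
so tr(a b^3 a b) = tr(b) * tr(a b a b^2) - tr(a b a b)   [square of b] = y^2*z^2 - x*y*z - y^2 - z^2 + 2
reduce: tr(b^-1 a b^3 a) = tr(a b^3 a) * tr(b) - tr(a b^3 a b)   [inverse elimination on b] = x*y^3*z - x^2*y^2 - y^4 - y^2*z^2 + 4*y^2 + z^2 - 2
tr(b^-1 a b^3 a b^-1) = tr(b^-1 a b^3 a) * tr(b) - tr(b^-1 a b^3 a b)   [inverse elimination on b] = x*y^4*z - x^2*y^3 - y^5 - y^3*z^2 - x*y^2*z + x^2*y + 5*y^3 + y*z^2 + x*z - 5*y
tr(a b^3 a^2) = tr(a) * tr(b^3 a^2) - tr(b^3 a)   [square of a] = x^2*y^2*z - x^3*y - x*y^3 - x^2*z - y^2*z + 4*x*y + z
tr(b a b^3) = tr(b) * tr(a b^3) - tr(a b^2)   [square of b] = y^3*z - x*y^2 - 2*y*z + x
reduce: tr(a b^3 a^2 b) = tr(a) * tr(b a b^3 a) - tr(b a b^3)   [square of a] = x*y^2*z^2 - x^2*y*z - y^3*z - x*z^2 + 2*y*z + x
reduce: tr(a b^-1 a b^3 a) = tr(a b^3 a^2) * tr(b) - tr(a b^3 a^2 b)   [inverse elimination on b] = x^2*y^3*z - x^3*y^2 - x*y^4 - x*y^2*z^2 + 4*x*y^2 + x*z^2 - y*z - x
reduce: tr(a b a^2 b) = tr(a) * tr(b a b a) - tr(b a b)   [square of a] = x*z^2 - y*z - x
reduce: tr(a b a^2) = tr(a) * tr(b a^2) - tr(b a)   [square of a] = x^2*z - x*y - z
so tr(b a b a^2 b) = tr(b) * tr(a b a^2 b) - tr(a b a^2)   [square of b] = x*y*z^2 - x^2*z - y^2*z + z
so tr(a b^3 a b a) = tr(b) * tr(b a b a^2 b) - tr(b a b a^2)   [square of b] = x*y^2*z^2 - x^2*y*z - y^3*z - x*z^2 + 2*y*z + x
reduce: tr(a b a b a b) = tr(a b a b) * tr(a b) - tr(b a)   [split at a repeated a] = z^3 - 3*z
tr(a b a b a b^2) = tr(b) * tr(a b a b a b) - tr(a b a b a)   [square of b] = y*z^3 - x*z^2 - 2*y*z + x
so tr(a b^3 a b a b) = tr(b) * tr(a b a b a b^2) - tr(a b a b a b)   [square of b] = y^2*z^3 - x*y*z^2 - 2*y^2*z - z^3 + x*y + 3*z
tr(a b^-1 a b^3 a b) = tr(a b^3 a b a) * tr(b) - tr(a b^3 a b a b)   [inverse elimination on b] = x*y^3*z^2 - x^2*y^2*z - y^4*z - y^2*z^3 + 4*y^2*z + z^3 - 3*z
tr(b^-1 a b^3 a b^-1 a) = tr(a b^-1 a b^3 a) * tr(b) - tr(a b^-1 a b^3 a b)   [inverse elimination on b] = x^2*y^4*z - x^3*y^3 - x*y^5 - 2*x*y^3*z^2 + x^2*y^2*z + y^4*z + y^2*z^3 + 4*x*y^3 + x*y*z^2 - 5*y^2*z - z^3 - x*y + 3*z
tr(b^-1 a^-1 b^-1 a b^3 a) = tr(b^-1 a b^3 a b^-1) * tr(a) - tr(b^-1 a b^3 a b^-1 a)   [inverse elimination on a] = x*y^3*z^2 - 2*x^2*y^2*z - y^4*z - y^2*z^3 + x^3*y + x*y^3 + x^2*z + 5*y^2*z + z^3 - 4*x*y - 3*z
reduce: tr(a b^3 a^-1 b^-1 a^-1 b^-1) = tr(b^-1 a^-1 b^-1 a b^3) * tr(a) - tr(b^-1 a^-1 b^-1 a b^3 a)   [inverse elimination on a] = -x*y^3*z^2 + x^2*y^2*z + y^4*z + y^2*z^3 + x*y*z^2 - x^2*z - 5*y^2*z - z^3 + x*y + 3*z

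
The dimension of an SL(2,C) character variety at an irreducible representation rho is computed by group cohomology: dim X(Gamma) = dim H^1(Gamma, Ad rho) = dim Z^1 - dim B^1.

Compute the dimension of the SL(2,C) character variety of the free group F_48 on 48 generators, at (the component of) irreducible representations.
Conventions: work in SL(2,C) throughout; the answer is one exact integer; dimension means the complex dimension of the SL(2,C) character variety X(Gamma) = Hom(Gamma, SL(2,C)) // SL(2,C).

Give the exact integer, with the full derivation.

Here Gamma is free of rank 48 — no relator constrains a cocycle.
So Z^1 = (sl_2)^48 in full: dim Z^1 = 144.
At an irreducible rho the centralizer of the image in sl_2 is 0, so the coboundary map sl_2 -> Z^1 is injective: dim B^1 = 3.
dim X = dim H^1 = dim Z^1 - dim B^1 = 144 - 3 = 141.

141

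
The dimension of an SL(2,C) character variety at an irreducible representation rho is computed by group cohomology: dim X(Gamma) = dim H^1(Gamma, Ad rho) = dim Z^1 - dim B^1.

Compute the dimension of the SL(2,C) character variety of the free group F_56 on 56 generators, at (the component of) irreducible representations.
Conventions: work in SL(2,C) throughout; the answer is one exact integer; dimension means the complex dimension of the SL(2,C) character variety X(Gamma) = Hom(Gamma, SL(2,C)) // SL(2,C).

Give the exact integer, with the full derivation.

165

Gamma = F_56 has 56 generators and no relators.
A cocycle picks one sl_2 vector per generator freely, giving dim Z^1 = 3*56 = 168.
dim B^1 = 3: the coboundary map is injective because an irreducible image has centralizer 0 in sl_2.
dim X = dim H^1 = dim Z^1 - dim B^1 = 168 - 3 = 165.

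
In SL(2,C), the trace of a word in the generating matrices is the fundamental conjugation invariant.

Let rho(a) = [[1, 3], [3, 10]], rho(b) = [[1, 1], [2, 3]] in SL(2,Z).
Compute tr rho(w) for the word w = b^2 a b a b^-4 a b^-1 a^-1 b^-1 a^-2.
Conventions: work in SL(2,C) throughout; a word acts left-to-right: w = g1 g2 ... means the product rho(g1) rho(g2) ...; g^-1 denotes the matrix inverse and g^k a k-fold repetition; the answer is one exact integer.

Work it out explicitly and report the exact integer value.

-114744548

rho(b) = [[1, 1], [2, 3]]
... * rho(b) = [[1, 1], [2, 3]]  ->  [[3, 4], [8, 11]]
... * rho(a) = [[1, 3], [3, 10]]  ->  [[15, 49], [41, 134]]
... * rho(b) = [[1, 1], [2, 3]]  ->  [[113, 162], [309, 443]]
... * rho(a) = [[1, 3], [3, 10]]  ->  [[599, 1959], [1638, 5357]]
... * rho(b^-1) = [[3, -1], [-2, 1]]  ->  [[-2121, 1360], [-5800, 3719]]
... * rho(b^-1) = [[3, -1], [-2, 1]]  ->  [[-9083, 3481], [-24838, 9519]]
... * rho(b^-1) = [[3, -1], [-2, 1]]  ->  [[-34211, 12564], [-93552, 34357]]
... * rho(b^-1) = [[3, -1], [-2, 1]]  ->  [[-127761, 46775], [-349370, 127909]]
... * rho(a) = [[1, 3], [3, 10]]  ->  [[12564, 84467], [34357, 230980]]
... * rho(b^-1) = [[3, -1], [-2, 1]]  ->  [[-131242, 71903], [-358889, 196623]]
... * rho(a^-1) = [[10, -3], [-3, 1]]  ->  [[-1528129, 465629], [-4178759, 1273290]]
... * rho(b^-1) = [[3, -1], [-2, 1]]  ->  [[-5515645, 1993758], [-15082857, 5452049]]
... * rho(a^-1) = [[10, -3], [-3, 1]]  ->  [[-61137724, 18540693], [-167184717, 50700620]]
... * rho(a^-1) = [[10, -3], [-3, 1]]  ->  [[-666999319, 201953865], [-1823949030, 552254771]]
tr = -666999319 + 552254771 = -114744548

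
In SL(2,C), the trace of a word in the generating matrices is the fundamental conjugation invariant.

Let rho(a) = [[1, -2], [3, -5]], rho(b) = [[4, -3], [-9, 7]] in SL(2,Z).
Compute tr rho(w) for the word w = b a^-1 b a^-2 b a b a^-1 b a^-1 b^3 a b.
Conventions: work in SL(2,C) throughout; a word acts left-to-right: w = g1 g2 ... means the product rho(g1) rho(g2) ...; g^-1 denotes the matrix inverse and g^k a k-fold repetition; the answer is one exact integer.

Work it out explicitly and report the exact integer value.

rho(b) = [[4, -3], [-9, 7]]
... * rho(a^-1) = [[-5, 2], [-3, 1]]  ->  [[-11, 5], [24, -11]]
... * rho(b) = [[4, -3], [-9, 7]]  ->  [[-89, 68], [195, -149]]
... * rho(a^-1) = [[-5, 2], [-3, 1]]  ->  [[241, -110], [-528, 241]]
... * rho(a^-1) = [[-5, 2], [-3, 1]]  ->  [[-875, 372], [1917, -815]]
... * rho(b) = [[4, -3], [-9, 7]]  ->  [[-6848, 5229], [15003, -11456]]
... * rho(a) = [[1, -2], [3, -5]]  ->  [[8839, -12449], [-19365, 27274]]
... * rho(b) = [[4, -3], [-9, 7]]  ->  [[147397, -113660], [-322926, 249013]]
... * rho(a^-1) = [[-5, 2], [-3, 1]]  ->  [[-396005, 181134], [867591, -396839]]
... * rho(b) = [[4, -3], [-9, 7]]  ->  [[-3214226, 2455953], [7041915, -5380646]]
... * rho(a^-1) = [[-5, 2], [-3, 1]]  ->  [[8703271, -3972499], [-19067637, 8703184]]
... * rho(b) = [[4, -3], [-9, 7]]  ->  [[70565575, -53917306], [-154599204, 118125199]]
... * rho(b) = [[4, -3], [-9, 7]]  ->  [[767518054, -589117867], [-1681523607, 1290674005]]
... * rho(b) = [[4, -3], [-9, 7]]  ->  [[8372133019, -6426379231], [-18342160473, 14079288856]]
... * rho(a) = [[1, -2], [3, -5]]  ->  [[-10907004674, 15387630117], [23895706095, -33712123334]]
... * rho(b) = [[4, -3], [-9, 7]]  ->  [[-182116689749, 140434424841], [398991934386, -307671981623]]
tr = -182116689749 + -307671981623 = -489788671372

-489788671372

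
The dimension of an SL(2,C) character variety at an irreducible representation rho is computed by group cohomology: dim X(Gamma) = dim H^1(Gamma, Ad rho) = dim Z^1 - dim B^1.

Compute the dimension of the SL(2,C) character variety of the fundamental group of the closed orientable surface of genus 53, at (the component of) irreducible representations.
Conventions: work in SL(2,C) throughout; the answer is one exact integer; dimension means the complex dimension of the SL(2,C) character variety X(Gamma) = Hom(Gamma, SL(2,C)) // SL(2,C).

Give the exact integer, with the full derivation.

312

The genus-53 surface group: 2g = 106 generators, one relator prod [a_i, b_i].
A cocycle assigns one sl_2 vector per generator subject to the relator condition d_2(z) = 0: dim of the unconstrained space is 3*2g = 318.
At an irreducible rho, H^2 = coker(d_2) vanishes (Poincare duality: H^2 is dual to H^0 = invariants = 0), so d_2 is surjective onto sl_2 and dim Z^1 = 318 - 3 = 315.
Coboundaries contribute dim B^1 = 3 (injective at irreducible rho).
dim X = dim H^1 = 315 - 3 = 312.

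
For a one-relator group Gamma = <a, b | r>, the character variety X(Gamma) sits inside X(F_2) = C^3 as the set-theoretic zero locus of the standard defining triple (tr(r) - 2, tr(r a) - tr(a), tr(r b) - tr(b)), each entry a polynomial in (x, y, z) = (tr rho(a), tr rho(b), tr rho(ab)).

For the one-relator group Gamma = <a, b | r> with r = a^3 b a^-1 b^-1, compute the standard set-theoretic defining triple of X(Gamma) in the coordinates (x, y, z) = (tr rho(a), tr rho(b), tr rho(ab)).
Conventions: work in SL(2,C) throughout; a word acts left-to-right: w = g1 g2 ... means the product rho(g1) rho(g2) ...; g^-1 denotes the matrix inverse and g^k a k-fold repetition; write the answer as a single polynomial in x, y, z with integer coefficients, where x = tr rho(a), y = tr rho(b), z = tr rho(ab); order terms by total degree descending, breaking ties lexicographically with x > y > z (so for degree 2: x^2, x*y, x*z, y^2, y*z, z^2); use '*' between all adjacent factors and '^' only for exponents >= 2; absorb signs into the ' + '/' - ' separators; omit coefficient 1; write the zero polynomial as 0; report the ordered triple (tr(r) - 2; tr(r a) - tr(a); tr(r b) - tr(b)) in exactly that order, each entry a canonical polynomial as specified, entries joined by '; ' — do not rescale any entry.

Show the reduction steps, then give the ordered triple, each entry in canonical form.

-x^3*y*z + x^4 + x^2*y^2 + x^2*z^2 + x*y*z - 4*x^2 - y^2 - z^2; -x^4*y*z + x^5 + x^3*y^2 + x^3*z^2 + 2*x^2*y*z - 5*x^3 - 2*x*y^2 - 2*x*z^2 + 4*x; x*z - 2*y

tr(a^2 b) = tr(a)*tr(b a) - tr(b)   [square of a] = x*z - y
tr(a^3 b) = tr(a)*tr(b a^2) - tr(b a)   [square of a] = x^2*z - x*y - z
tr(a^2) = tr(a)*tr(a) - tr(1)   [square of a] = x^2 - 2
tr(a^3) = tr(a)*tr(a^2) - tr(a)   [square of a] = x^3 - 3*x
tr(b a^3 b) = tr(b)*tr(a^3 b) - tr(a^3)   [square of b] = x^2*y*z - x^3 - x*y^2 - y*z + 3*x
tr(b a b a) = tr(a b)*tr(a b) - tr(1)   [split at a repeated a] = z^2 - 2
so tr(b a b) = tr(b)*tr(a b) - tr(a)   [square of b] = y*z - x
tr(b a b a^2) = tr(a)*tr(b a b a) - tr(b a b)   [square of a] = x*z^2 - y*z - x
so tr(b a^3 b a) = tr(a)*tr(b a b a^2) - tr(b a b a)   [square of a] = x^2*z^2 - x*y*z - x^2 - z^2 + 2
tr(a^3 b a^-1 b) = tr(b a^3 b)*tr(a) - tr(b a^3 b a)   [inverse elimination on a] = x^3*y*z - x^4 - x^2*y^2 - x^2*z^2 + 4*x^2 + z^2 - 2
tr(a^3 b a^-1 b^-1) = tr(a^3 b a^-1)*tr(b) - tr(a^3 b a^-1 b)   [inverse elimination on b] = -x^3*y*z + x^4 + x^2*y^2 + x^2*z^2 + x*y*z - 4*x^2 - y^2 - z^2 + 2
tr(a^4) = tr(a)*tr(a^3) - tr(a^2) = x^4 - 4*x^2 + 2
tr(a^2 b a^2) = tr(a)*tr(a^2 b a) - tr(a^2 b) = x^3*z - x^2*y - 2*x*z + y
so tr(a^4 b a) = tr(a)*tr(a^2 b a^2) - tr(a^2 b a) = x^4*z - x^3*y - 3*x^2*z + 2*x*y + z
so tr(a^4 b a b) = tr(a)*tr(a^2 b a b a) - tr(a^2 b a b) = x^3*z^2 - x^2*y*z - x^3 - 2*x*z^2 + y*z + 3*x
tr(b^-1 a^4 b a) = tr(a^4 b a)*tr(b) - tr(a^4 b a b) = x^4*y*z - x^3*y^2 - x^3*z^2 - 2*x^2*y*z + x^3 + 2*x*y^2 + 2*x*z^2 - 3*x
so tr(a^3 b a^-1 b^-1 a) = tr(b^-1 a^4 b)*tr(a) - tr(b^-1 a^4 b a) = -x^4*y*z + x^5 + x^3*y^2 + x^3*z^2 + 2*x^2*y*z - 5*x^3 - 2*x*y^2 - 2*x*z^2 + 5*x
assemble the triple (tr(r) - 2; tr(r a) - x; tr(r b) - y)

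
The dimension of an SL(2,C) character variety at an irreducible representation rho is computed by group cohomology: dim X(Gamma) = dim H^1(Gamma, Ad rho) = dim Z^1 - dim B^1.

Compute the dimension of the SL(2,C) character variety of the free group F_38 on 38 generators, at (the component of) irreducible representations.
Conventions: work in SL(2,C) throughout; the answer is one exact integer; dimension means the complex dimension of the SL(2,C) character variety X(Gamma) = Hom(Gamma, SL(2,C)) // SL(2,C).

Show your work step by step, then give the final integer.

Gamma = F_38 has 38 generators and no relators.
Z^1(Gamma, Ad rho) = (sl_2)^38: a cocycle is a free choice of one sl_2 vector per generator, so dim Z^1 = 3*38 = 114.
Irreducibility makes the coboundary map sl_2 -> Z^1 injective (trivial centralizer), so dim B^1 = 3.
Therefore dim X = 114 - 3 = 111.

111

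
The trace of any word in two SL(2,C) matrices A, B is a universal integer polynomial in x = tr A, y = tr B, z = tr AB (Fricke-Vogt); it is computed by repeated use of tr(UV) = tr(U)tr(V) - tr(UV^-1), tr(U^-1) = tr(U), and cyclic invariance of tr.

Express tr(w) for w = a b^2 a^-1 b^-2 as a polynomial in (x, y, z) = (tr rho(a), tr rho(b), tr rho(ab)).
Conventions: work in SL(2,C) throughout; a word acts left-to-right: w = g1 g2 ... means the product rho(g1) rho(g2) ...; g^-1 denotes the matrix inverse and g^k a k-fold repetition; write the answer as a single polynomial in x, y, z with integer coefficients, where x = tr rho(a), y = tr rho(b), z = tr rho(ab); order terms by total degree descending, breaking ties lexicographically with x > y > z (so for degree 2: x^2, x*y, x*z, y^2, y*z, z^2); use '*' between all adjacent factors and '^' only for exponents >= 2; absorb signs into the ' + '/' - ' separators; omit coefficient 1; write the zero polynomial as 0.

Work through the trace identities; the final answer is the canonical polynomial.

-x*y^3*z + x^2*y^2 + y^4 + y^2*z^2 - 4*y^2 + 2

next, trace(b^2 a) = trace(b)*trace(a b) - trace(a) = y*z - x
trace(b^2) = trace(b)*trace(b) - trace(1) = y^2 - 2
trace(a b^2 a) = trace(a)*trace(b^2 a) - trace(b^2) = x*y*z - x^2 - y^2 + 2
next, trace(a b a b) = trace(a b)*trace(a b) - trace(1) = z^2 - 2
trace(a b a) = trace(a)*trace(b a) - trace(b) = x*z - y
trace(a b^2 a b) = trace(b)*trace(a b a b) - trace(a b a) = y*z^2 - x*z - y
trace(a b^2 a b^-1) = trace(a b^2 a)*trace(b) - trace(a b^2 a b) = x*y^2*z - x^2*y - y^3 - y*z^2 + x*z + 3*y
and trace(b^-2 a b^2 a) = trace(a b^2 a b^-1)*trace(b) - trace(a b^2 a) = x*y^3*z - x^2*y^2 - y^4 - y^2*z^2 + x^2 + 4*y^2 - 2
trace(a b^2 a^-1 b^-2) = trace(b^-2 a b^2)*trace(a) - trace(b^-2 a b^2 a) = -x*y^3*z + x^2*y^2 + y^4 + y^2*z^2 - 4*y^2 + 2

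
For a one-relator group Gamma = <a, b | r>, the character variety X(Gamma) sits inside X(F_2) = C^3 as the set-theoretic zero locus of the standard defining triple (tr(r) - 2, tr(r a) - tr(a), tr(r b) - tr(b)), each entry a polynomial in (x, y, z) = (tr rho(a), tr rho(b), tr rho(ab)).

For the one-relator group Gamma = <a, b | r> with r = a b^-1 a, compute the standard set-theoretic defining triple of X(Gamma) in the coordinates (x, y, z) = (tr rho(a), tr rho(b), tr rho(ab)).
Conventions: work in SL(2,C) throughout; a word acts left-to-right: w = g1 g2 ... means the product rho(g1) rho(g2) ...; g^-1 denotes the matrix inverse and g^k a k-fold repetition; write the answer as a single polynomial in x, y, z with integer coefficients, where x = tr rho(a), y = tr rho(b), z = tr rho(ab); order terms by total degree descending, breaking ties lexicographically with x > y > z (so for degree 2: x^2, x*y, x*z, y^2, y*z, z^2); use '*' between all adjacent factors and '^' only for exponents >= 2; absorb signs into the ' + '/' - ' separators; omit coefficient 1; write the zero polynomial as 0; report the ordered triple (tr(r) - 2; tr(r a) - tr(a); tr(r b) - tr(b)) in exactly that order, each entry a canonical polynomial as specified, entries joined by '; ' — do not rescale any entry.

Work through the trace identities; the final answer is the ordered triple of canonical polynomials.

trace(a^2) = trace(a)*trace(a) - trace(1) = x^2 - 2
trace(a^2 b) = trace(a)*trace(b a) - trace(b) = x*z - y
trace(a b^-1 a) = trace(a^2)*trace(b) - trace(a^2 b) = x^2*y - x*z - y
trace(a^3) = trace(a)*trace(a^2) - trace(a)  (reduce the a square) = x^3 - 3*x
trace(a^3 b) = trace(a)*trace(a b a) - trace(a b)  (reduce the a square) = x^2*z - x*y - z
trace(a b^-1 a^2) = trace(a^3)*trace(b) - trace(a^3 b)  (eliminate b^-1) = x^3*y - x^2*z - 2*x*y + z
trace(a b a b) = trace(b a)*trace(b a) - trace(1)   [split at a repeated b] = z^2 - 2
trace(a b^-1 a b) = trace(a b a)*trace(b) - trace(a b a b)   [inverse elimination on b] = x*y*z - y^2 - z^2 + 2
assemble the triple (trace(r) - 2; trace(r a) - x; trace(r b) - y)

x^2*y - x*z - y - 2; x^3*y - x^2*z - 2*x*y - x + z; x*y*z - y^2 - z^2 - y + 2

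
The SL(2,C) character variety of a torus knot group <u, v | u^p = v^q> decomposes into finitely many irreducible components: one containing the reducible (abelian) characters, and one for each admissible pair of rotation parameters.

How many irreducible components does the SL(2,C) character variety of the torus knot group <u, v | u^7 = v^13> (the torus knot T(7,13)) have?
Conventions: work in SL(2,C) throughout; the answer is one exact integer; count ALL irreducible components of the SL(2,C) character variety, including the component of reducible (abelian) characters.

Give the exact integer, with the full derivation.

37

For T(7,13): irreducibility forces the central element u^7 = v^13 to one of +I, -I.
On an irreducible component, tr(u) is locked at 2*cos(pi*alpha/7) for some alpha in 1..6, and tr(v) at 2*cos(pi*beta/13) for some beta in 1..12.
Consistency of u^7 = (-1)^alpha I with v^13 = (-1)^beta I forces alpha = beta (mod 2).
count pairs: odd alpha (3 choices) x odd beta (6), plus even alpha (3) x even beta (6): 3*6 + 3*6 = 36.
components with irreducible characters: 36; plus the single component of reducible (abelian) characters: total 37.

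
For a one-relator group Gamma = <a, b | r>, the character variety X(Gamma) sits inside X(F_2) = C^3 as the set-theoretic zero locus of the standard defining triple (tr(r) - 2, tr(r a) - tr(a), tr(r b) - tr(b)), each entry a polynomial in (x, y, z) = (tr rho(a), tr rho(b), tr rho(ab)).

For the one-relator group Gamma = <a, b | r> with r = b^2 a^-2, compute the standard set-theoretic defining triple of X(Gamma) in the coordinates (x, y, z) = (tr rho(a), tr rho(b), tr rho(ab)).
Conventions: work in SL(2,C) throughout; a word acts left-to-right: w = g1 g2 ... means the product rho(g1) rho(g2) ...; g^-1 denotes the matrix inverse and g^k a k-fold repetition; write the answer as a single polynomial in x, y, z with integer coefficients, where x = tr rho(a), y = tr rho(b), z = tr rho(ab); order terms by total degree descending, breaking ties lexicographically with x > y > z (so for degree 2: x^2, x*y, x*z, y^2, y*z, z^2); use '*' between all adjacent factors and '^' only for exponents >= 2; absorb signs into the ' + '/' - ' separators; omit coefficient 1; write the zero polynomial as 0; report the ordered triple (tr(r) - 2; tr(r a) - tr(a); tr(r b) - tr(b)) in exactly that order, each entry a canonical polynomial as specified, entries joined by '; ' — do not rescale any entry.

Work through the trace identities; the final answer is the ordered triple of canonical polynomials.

x^2*y^2 - x*y*z - x^2 - y^2; x*y^2 - y*z - 2*x; x^2*y^3 - x*y^2*z - 2*x^2*y - y^3 + x*z + 2*y

apply: trace(b^2) = trace(b) * trace(b) - trace(1) = y^2 - 2
apply: trace(b^2 a) = trace(b) * trace(a b) - trace(a) = y*z - x
trace(a^-1 b^2) = trace(b^2) * trace(a) - trace(b^2 a) = x*y^2 - y*z - x
apply: trace(b^2 a^-2) = trace(a^-1 b^2) * trace(a) - trace(a^-1 b^2 a) = x^2*y^2 - x*y*z - x^2 - y^2 + 2
trace(b^3) = trace(b) * trace(b^2) - trace(b) = y^3 - 3*y
apply: trace(b^3 a) = trace(b) * trace(b a b) - trace(b a) = y^2*z - x*y - z
apply: trace(b^3 a^-1) = trace(b^3) * trace(a) - trace(b^3 a) = x*y^3 - y^2*z - 2*x*y + z
use: trace(b^2 a^-2 b) = trace(b^3 a^-1) * trace(a) - trace(b^3) = x^2*y^3 - x*y^2*z - 2*x^2*y - y^3 + x*z + 3*y
assemble the triple (trace(r) - 2; trace(r a) - x; trace(r b) - y)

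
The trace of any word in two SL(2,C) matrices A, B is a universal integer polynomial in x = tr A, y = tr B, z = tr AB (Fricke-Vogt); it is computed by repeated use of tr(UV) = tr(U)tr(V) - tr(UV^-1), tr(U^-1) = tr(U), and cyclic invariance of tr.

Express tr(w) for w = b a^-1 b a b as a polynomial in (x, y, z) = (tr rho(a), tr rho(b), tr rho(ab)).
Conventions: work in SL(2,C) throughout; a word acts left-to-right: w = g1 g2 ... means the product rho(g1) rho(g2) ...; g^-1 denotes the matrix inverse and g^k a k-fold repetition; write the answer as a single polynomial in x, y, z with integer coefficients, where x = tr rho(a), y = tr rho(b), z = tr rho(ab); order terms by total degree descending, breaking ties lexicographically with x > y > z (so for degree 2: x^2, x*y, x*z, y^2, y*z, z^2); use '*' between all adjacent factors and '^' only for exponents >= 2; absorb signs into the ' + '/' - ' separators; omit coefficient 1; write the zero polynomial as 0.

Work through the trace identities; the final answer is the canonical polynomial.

x*y^2*z - x^2*y - y*z^2 + y

trace(b a b) = trace(b) trace(a b) - trace(a)  (reduce the b square) = y*z - x
trace(b a b^2) = trace(b) trace(b a b) - trace(b a)  (reduce the b square) = y^2*z - x*y - z
trace(a b a b) = trace(b a) trace(b a) - trace(1)  (split on b) = z^2 - 2
trace(a b a) = trace(a) trace(b a) - trace(b)  (reduce the a square) = x*z - y
trace(b a b^2 a) = trace(b) trace(a b a b) - trace(a b a)  (reduce the b square) = y*z^2 - x*z - y
use: trace(b a^-1 b a b) = trace(b a b^2) trace(a) - trace(b a b^2 a)  (eliminate a^-1) = x*y^2*z - x^2*y - y*z^2 + y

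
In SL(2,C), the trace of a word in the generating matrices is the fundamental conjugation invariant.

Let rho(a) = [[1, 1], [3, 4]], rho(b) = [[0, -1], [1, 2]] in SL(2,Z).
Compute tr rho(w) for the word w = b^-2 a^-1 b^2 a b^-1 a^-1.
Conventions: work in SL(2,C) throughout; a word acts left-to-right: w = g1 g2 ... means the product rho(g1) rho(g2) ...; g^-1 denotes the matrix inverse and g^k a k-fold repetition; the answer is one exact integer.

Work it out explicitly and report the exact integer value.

rho(b^-1) = [[2, 1], [-1, 0]]
... * rho(b^-1) = [[2, 1], [-1, 0]]  ->  [[3, 2], [-2, -1]]
... * rho(a^-1) = [[4, -1], [-3, 1]]  ->  [[6, -1], [-5, 1]]
... * rho(b) = [[0, -1], [1, 2]]  ->  [[-1, -8], [1, 7]]
... * rho(b) = [[0, -1], [1, 2]]  ->  [[-8, -15], [7, 13]]
... * rho(a) = [[1, 1], [3, 4]]  ->  [[-53, -68], [46, 59]]
... * rho(b^-1) = [[2, 1], [-1, 0]]  ->  [[-38, -53], [33, 46]]
... * rho(a^-1) = [[4, -1], [-3, 1]]  ->  [[7, -15], [-6, 13]]
tr = 7 + 13 = 20

20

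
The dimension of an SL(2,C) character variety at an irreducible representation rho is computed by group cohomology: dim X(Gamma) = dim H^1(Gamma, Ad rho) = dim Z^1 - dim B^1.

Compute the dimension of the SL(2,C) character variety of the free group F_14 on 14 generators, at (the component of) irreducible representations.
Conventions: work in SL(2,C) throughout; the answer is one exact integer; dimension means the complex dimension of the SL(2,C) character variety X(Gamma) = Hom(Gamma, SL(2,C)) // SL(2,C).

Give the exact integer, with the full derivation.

The free group F_14: 14 generators, no relators.
A cocycle picks one sl_2 vector per generator freely, giving dim Z^1 = 3*14 = 42.
At an irreducible rho the centralizer of the image in sl_2 is 0, so the coboundary map sl_2 -> Z^1 is injective: dim B^1 = 3.
Therefore dim X = 42 - 3 = 39.

39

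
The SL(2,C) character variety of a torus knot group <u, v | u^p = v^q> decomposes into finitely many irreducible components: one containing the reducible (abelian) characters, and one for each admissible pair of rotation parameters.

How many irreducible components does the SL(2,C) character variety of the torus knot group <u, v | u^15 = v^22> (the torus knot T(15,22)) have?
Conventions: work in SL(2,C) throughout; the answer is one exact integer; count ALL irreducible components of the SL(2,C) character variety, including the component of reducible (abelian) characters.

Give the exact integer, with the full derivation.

For T(15,22): irreducibility forces the central element u^15 = v^22 to one of +I, -I.
This locks tr(u) to 2*cos(pi*alpha/15), alpha in 1..14, and tr(v) to 2*cos(pi*beta/22), beta in 1..21, on each component of irreducible characters.
Consistency of u^15 = (-1)^alpha I with v^22 = (-1)^beta I forces alpha = beta (mod 2).
count pairs: odd alpha (7 choices) x odd beta (11), plus even alpha (7) x even beta (10): 7*11 + 7*10 = 147.
components with irreducible characters: 147; plus the single component of reducible (abelian) characters: total 148.

148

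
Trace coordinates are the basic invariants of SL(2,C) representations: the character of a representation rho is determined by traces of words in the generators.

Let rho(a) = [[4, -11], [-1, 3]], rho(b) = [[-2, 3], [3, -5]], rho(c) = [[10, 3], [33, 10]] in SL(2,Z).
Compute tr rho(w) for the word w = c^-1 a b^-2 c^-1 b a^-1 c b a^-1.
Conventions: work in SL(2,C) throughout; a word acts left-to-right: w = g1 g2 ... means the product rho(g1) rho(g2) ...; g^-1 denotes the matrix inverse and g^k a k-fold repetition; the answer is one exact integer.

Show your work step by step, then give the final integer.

-99927944

rho(c^-1) = [[10, -3], [-33, 10]]
... * rho(a) = [[4, -11], [-1, 3]]  ->  [[43, -119], [-142, 393]]
... * rho(b^-1) = [[-5, -3], [-3, -2]]  ->  [[142, 109], [-469, -360]]
... * rho(b^-1) = [[-5, -3], [-3, -2]]  ->  [[-1037, -644], [3425, 2127]]
... * rho(c^-1) = [[10, -3], [-33, 10]]  ->  [[10882, -3329], [-35941, 10995]]
... * rho(b) = [[-2, 3], [3, -5]]  ->  [[-31751, 49291], [104867, -162798]]
... * rho(a^-1) = [[3, 11], [1, 4]]  ->  [[-45962, -152097], [151803, 502345]]
... * rho(c) = [[10, 3], [33, 10]]  ->  [[-5478821, -1658856], [18095415, 5478859]]
... * rho(b) = [[-2, 3], [3, -5]]  ->  [[5981074, -8142183], [-19754253, 26891950]]
... * rho(a^-1) = [[3, 11], [1, 4]]  ->  [[9801039, 33223082], [-32370809, -109728983]]
tr = 9801039 + -109728983 = -99927944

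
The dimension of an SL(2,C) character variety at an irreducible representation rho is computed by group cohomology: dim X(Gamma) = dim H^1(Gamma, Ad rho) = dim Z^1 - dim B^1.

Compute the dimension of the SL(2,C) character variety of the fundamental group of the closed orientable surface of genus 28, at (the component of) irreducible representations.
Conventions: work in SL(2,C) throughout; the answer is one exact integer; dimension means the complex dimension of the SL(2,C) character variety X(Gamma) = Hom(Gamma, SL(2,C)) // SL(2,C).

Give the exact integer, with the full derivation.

162

Gamma = pi_1(Sigma_28) = < a_1, b_1, ..., a_28, b_28 | prod [a_i, b_i] > has 2g = 56 generators and 1 relator.
Unconstrained cocycle data is one sl_2 vector per generator (168 dimensions), cut by the relator condition d_2(z) = 0.
d_2 is surjective at irreducible rho (its cokernel H^2 is dual to H^0 = 0), so dim Z^1 = 168 - 3 = 165.
dim B^1 = 3 (coboundaries, injective at irreducible rho).
dim H^1 = 165 - 3 = 162 = dim X.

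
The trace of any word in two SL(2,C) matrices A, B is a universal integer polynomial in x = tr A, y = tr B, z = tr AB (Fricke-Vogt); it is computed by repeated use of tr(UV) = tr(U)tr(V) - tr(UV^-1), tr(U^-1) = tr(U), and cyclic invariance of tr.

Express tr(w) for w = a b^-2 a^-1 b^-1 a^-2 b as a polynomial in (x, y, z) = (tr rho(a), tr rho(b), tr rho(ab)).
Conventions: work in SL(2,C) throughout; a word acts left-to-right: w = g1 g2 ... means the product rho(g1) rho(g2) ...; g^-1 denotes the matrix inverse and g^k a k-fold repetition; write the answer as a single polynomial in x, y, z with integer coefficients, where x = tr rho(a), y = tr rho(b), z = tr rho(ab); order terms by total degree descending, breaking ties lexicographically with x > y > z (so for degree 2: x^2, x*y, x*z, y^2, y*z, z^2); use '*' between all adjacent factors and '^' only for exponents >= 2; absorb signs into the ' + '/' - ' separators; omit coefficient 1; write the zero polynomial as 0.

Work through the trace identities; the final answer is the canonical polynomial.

use: tr(a^-1 b) = tr(b)*tr(a) - tr(b a) = x*y - z
use: tr(b a b) = tr(b)*tr(a b) - tr(a) = y*z - x
use: tr(b a b a) = tr(a b)*tr(a b) - tr(1) = z^2 - 2
apply: tr(a^-1 b a b) = tr(b a b)*tr(a) - tr(b a b a) = x*y*z - x^2 - z^2 + 2
use: tr(a^-2 b a b) = tr(a^-1 b a b)*tr(a) - tr(a^-1 b a b a) = x^2*y*z - x^3 - x*z^2 - y*z + 3*x
apply: tr(a^-1 b a b^-1 a^-1) = tr(a^-2 b a)*tr(b) - tr(a^-2 b a b) = -x^2*y*z + x^3 + x*y^2 + x*z^2 - 3*x
tr(b^2) = tr(b)*tr(b) - tr(1) = y^2 - 2
use: tr(a b^2 a) = tr(a)*tr(b^2 a) - tr(b^2) = x*y*z - x^2 - y^2 + 2
tr(a b a) = tr(a)*tr(b a) - tr(b) = x*z - y
use: tr(a b^2 a b) = tr(b)*tr(a b a b) - tr(a b a) = y*z^2 - x*z - y
tr(b^2 a b^-1 a) = tr(a b^2 a)*tr(b) - tr(a b^2 a b) = x*y^2*z - x^2*y - y^3 - y*z^2 + x*z + 3*y
tr(b a b^-1 a^-1 b) = tr(b^2 a b^-1)*tr(a) - tr(b^2 a b^-1 a) = -x*y^2*z + x^2*y + y^3 + y*z^2 - 3*y
tr(a b a b a) = tr(a)*tr(b a b a) - tr(b a b) = x*z^2 - y*z - x
use: tr(a b a b a b) = tr(b a)*tr(b a b a) - tr(b^-1 a^-1) = z^3 - 3*z
tr(b a b a b^-1 a) = tr(a b a b a)*tr(b) - tr(a b a b a b) = x*y*z^2 - y^2*z - z^3 - x*y + 3*z
apply: tr(b a b^-1 a^-1 b a) = tr(b a b a b^-1)*tr(a) - tr(b a b a b^-1 a) = -x*y*z^2 + x^2*z + y^2*z + z^3 - 3*z
use: tr(a^-1 b a b^-1 a^-1 b) = tr(b a b^-1 a^-1 b)*tr(a) - tr(b a b^-1 a^-1 b a) = -x^2*y^2*z + x^3*y + x*y^3 + 2*x*y*z^2 - x^2*z - y^2*z - z^3 - 3*x*y + 3*z
tr(b a b^-1 a^-1 b^-1 a^-1) = tr(a^-1 b a b^-1 a^-1)*tr(b) - tr(a^-1 b a b^-1 a^-1 b) = -x*y*z^2 + x^2*z + y^2*z + z^3 - 3*z
tr(a^-1 b^-1 a^-2 b a b^-1) = tr(b a b^-1 a^-1 b^-1 a^-1)*tr(a) - tr(b a b^-1 a^-1 b^-1) = -x^2*y*z^2 + x^3*z + x*y^2*z + x*z^3 - 3*x*z - y
tr(a^-2) = tr(a^-1)*tr(a) - tr(1) = x^2 - 2
tr(a b^-2 a^-1 b^-1 a^-2 b) = tr(a^-1 b^-1 a^-2 b a b^-1)*tr(b) - tr(a^-1 b^-1 a^-2 b a) = -x^2*y^2*z^2 + x^3*y*z + x*y^3*z + x*y*z^3 - 3*x*y*z - x^2 - y^2 + 2

-x^2*y^2*z^2 + x^3*y*z + x*y^3*z + x*y*z^3 - 3*x*y*z - x^2 - y^2 + 2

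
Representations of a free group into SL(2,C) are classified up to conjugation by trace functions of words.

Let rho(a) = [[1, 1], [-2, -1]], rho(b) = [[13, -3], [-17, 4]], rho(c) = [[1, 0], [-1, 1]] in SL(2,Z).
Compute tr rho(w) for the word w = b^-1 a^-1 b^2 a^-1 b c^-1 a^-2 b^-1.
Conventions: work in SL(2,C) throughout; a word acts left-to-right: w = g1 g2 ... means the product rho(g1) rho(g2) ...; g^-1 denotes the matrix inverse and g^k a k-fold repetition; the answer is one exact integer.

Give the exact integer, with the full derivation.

11540

rho(b^-1) = [[4, 3], [17, 13]]
... * rho(a^-1) = [[-1, -1], [2, 1]]  ->  [[2, -1], [9, -4]]
... * rho(b) = [[13, -3], [-17, 4]]  ->  [[43, -10], [185, -43]]
... * rho(b) = [[13, -3], [-17, 4]]  ->  [[729, -169], [3136, -727]]
... * rho(a^-1) = [[-1, -1], [2, 1]]  ->  [[-1067, -898], [-4590, -3863]]
... * rho(b) = [[13, -3], [-17, 4]]  ->  [[1395, -391], [6001, -1682]]
... * rho(c^-1) = [[1, 0], [1, 1]]  ->  [[1004, -391], [4319, -1682]]
... * rho(a^-1) = [[-1, -1], [2, 1]]  ->  [[-1786, -1395], [-7683, -6001]]
... * rho(a^-1) = [[-1, -1], [2, 1]]  ->  [[-1004, 391], [-4319, 1682]]
... * rho(b^-1) = [[4, 3], [17, 13]]  ->  [[2631, 2071], [11318, 8909]]
tr = 2631 + 8909 = 11540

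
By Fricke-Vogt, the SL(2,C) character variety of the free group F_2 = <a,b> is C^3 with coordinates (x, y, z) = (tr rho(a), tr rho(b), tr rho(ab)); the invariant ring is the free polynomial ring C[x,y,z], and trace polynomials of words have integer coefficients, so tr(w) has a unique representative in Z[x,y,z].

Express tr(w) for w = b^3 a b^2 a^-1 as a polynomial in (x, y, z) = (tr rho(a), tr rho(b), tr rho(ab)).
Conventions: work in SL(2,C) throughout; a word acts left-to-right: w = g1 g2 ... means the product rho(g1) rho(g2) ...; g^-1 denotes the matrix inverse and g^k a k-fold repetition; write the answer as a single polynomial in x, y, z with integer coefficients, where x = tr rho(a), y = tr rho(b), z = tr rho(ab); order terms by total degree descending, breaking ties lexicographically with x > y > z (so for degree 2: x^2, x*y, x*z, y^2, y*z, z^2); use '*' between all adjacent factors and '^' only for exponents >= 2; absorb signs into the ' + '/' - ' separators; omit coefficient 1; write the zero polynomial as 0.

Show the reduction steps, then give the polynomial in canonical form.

x*y^4*z - x^2*y^3 - y^3*z^2 - x*y^2*z + x^2*y + y*z^2 + y

apply: tr(a b^2) = tr(b)*tr(a b) - tr(a)   [square of b] = y*z - x
use: tr(a b^3) = tr(b)*tr(a b^2) - tr(a b)   [square of b] = y^2*z - x*y - z
apply: tr(b^2 a b^2) = tr(b)*tr(a b^3) - tr(a b^2)   [square of b] = y^3*z - x*y^2 - 2*y*z + x
apply: tr(b^3 a b^2) = tr(b)*tr(b^2 a b^2) - tr(b^2 a b)   [square of b] = y^4*z - x*y^3 - 3*y^2*z + 2*x*y + z
tr(a b a b) = tr(a b)*tr(a b) - tr(1)   [split at a repeated a] = z^2 - 2
apply: tr(a b a) = tr(a)*tr(b a) - tr(b)   [square of a] = x*z - y
tr(a b a b^2) = tr(b)*tr(a b a b) - tr(a b a)   [square of b] = y*z^2 - x*z - y
tr(a b^3 a b) = tr(b)*tr(a b a b^2) - tr(a b a b)   [square of b] = y^2*z^2 - x*y*z - y^2 - z^2 + 2
tr(a^2) = tr(a)*tr(a) - tr(1)   [square of a] = x^2 - 2
use: tr(a^2 b^2) = tr(b)*tr(a^2 b) - tr(a^2)   [square of b] = x*y*z - x^2 - y^2 + 2
tr(a b^3 a) = tr(b)*tr(a^2 b^2) - tr(a^2 b)   [square of b] = x*y^2*z - x^2*y - y^3 - x*z + 3*y
tr(b^3 a b^2 a) = tr(b)*tr(a b^3 a b) - tr(a b^3 a)   [square of b] = y^3*z^2 - 2*x*y^2*z + x^2*y - y*z^2 + x*z - y
apply: tr(b^3 a b^2 a^-1) = tr(b^3 a b^2)*tr(a) - tr(b^3 a b^2 a)   [inverse elimination on a] = x*y^4*z - x^2*y^3 - y^3*z^2 - x*y^2*z + x^2*y + y*z^2 + y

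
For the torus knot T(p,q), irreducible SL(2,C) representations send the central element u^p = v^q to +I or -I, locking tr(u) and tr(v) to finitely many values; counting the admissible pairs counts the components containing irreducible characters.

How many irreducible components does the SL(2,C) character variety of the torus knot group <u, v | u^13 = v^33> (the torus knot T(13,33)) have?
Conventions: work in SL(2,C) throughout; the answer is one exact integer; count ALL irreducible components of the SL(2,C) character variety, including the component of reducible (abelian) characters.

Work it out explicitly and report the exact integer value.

Gamma = < u, v | u^13 = v^33 > (torus knot T(13,33)); the central element u^13 = v^33 acts as +I or -I in any irreducible SL(2,C) representation.
So on each irreducible component the traces are pinned: tr(u) = 2*cos(pi*alpha/13) with 1 <= alpha <= 12, tr(v) = 2*cos(pi*beta/33) with 1 <= beta <= 32.
Consistency of u^13 = (-1)^alpha I with v^33 = (-1)^beta I forces alpha = beta (mod 2).
Enumerate parity-matched pairs: 6*16 odd-odd plus 6*16 even-even gives 192.
components with irreducible characters: 192; plus the single component of reducible (abelian) characters: total 193.

193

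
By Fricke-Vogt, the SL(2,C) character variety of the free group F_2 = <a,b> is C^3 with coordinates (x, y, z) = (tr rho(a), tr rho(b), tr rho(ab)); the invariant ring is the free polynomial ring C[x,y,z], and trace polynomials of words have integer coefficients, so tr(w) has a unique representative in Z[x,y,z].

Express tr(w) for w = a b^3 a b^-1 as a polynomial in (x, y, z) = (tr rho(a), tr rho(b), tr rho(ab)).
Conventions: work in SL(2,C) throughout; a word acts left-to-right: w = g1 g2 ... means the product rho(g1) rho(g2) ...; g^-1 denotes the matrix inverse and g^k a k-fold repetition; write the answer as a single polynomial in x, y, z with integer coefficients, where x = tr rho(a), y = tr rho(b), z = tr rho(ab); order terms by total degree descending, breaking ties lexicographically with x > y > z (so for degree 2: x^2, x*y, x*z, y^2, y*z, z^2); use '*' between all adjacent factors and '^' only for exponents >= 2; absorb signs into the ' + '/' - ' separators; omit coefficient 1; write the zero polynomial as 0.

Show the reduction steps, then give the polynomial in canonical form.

x*y^3*z - x^2*y^2 - y^4 - y^2*z^2 + 4*y^2 + z^2 - 2

tr(a^2 b) = tr(a) tr(b a) - tr(b)  (reduce the a square) = x*z - y
tr(a^2) = tr(a) tr(a) - tr(1)  (reduce the a square) = x^2 - 2
reduce: tr(a^2 b^2) = tr(b) tr(a^2 b) - tr(a^2)  (reduce the b square) = x*y*z - x^2 - y^2 + 2
so tr(a b^3 a) = tr(b) tr(a^2 b^2) - tr(a^2 b)  (reduce the b square) = x*y^2*z - x^2*y - y^3 - x*z + 3*y
tr(a b a b) = tr(a b) tr(a b) - tr(1)  (split on a) = z^2 - 2
tr(a b a b^2) = tr(b) tr(a b a b) - tr(a b a)  (reduce the b square) = y*z^2 - x*z - y
tr(a b^3 a b) = tr(b) tr(a b a b^2) - tr(a b a b)  (reduce the b square) = y^2*z^2 - x*y*z - y^2 - z^2 + 2
tr(a b^3 a b^-1) = tr(a b^3 a) tr(b) - tr(a b^3 a b)  (eliminate b^-1) = x*y^3*z - x^2*y^2 - y^4 - y^2*z^2 + 4*y^2 + z^2 - 2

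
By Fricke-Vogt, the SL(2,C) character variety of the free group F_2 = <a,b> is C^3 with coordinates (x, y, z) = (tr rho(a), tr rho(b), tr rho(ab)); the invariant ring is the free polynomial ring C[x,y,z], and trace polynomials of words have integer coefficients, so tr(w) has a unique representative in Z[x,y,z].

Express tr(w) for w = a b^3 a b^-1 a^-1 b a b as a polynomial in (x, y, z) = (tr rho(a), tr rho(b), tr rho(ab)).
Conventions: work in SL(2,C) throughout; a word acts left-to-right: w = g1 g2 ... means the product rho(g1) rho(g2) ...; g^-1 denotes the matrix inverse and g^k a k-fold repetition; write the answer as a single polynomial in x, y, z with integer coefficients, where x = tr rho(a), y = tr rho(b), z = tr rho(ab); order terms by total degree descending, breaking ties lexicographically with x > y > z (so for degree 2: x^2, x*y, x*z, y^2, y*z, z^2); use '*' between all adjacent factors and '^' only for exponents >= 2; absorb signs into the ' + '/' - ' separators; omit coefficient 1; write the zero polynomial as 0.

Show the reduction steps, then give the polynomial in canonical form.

so tr(b a b a) = tr(a b) tr(a b) - tr(1)   [split at repeated a] = z^2 - 2
tr(b a b) = tr(b) tr(a b) - tr(a) = y*z - x
tr(a^2 b a b) = tr(a) tr(b a b a) - tr(b a b) = x*z^2 - y*z - x
so tr(b a^2) = tr(a) tr(b a) - tr(b) = x*z - y
so tr(a^2 b a) = tr(a) tr(b a^2) - tr(b a) = x^2*z - x*y - z
tr(b a^2 b a b) = tr(b) tr(a^2 b a b) - tr(a^2 b a) = x*y*z^2 - x^2*z - y^2*z + z
tr(a b a b^3 a) = tr(b) tr(b a^2 b a b) - tr(b a^2 b a) = x*y^2*z^2 - x^2*y*z - y^3*z - x*z^2 + 2*y*z + x
reduce: tr(a b a b a b) = tr(a b) tr(a b a b) - tr(a^-1 b^-1)   [split at repeated a] = z^3 - 3*z
reduce: tr(b a b a b^2 a) = tr(b) tr(a b a b a b) - tr(a b a b a) = y*z^3 - x*z^2 - 2*y*z + x
so tr(b a b a b) = tr(b) tr(a b a b) - tr(a b a) = y*z^2 - x*z - y
reduce: tr(b a b a b^2) = tr(b) tr(b a b a b) - tr(b a b a) = y^2*z^2 - x*y*z - y^2 - z^2 + 2
so tr(a^2 b a b a b^2) = tr(a) tr(b a b a b^2 a) - tr(b a b a b^2) = x*y*z^3 - x^2*z^2 - y^2*z^2 - x*y*z + x^2 + y^2 + z^2 - 2
tr(a^2 b a b a b) = tr(a) tr(b a b a b a) - tr(b a b a b) = x*z^3 - y*z^2 - 2*x*z + y
reduce: tr(a b a b a b^3 a) = tr(b) tr(a^2 b a b a b^2) - tr(a^2 b a b a b) = x*y^2*z^3 - x^2*y*z^2 - y^3*z^2 - x*y^2*z - x*z^3 + x^2*y + y^3 + 2*y*z^2 + 2*x*z - 3*y
tr(a b a b a b a b) = tr(a b a b) tr(a b a b) - tr(1)   [split at repeated a] = z^4 - 4*z^2 + 2
tr(a b a b a b a b^2) = tr(b) tr(a b a b a b a b) - tr(a b a b a b a) = y*z^4 - x*z^3 - 3*y*z^2 + 2*x*z + y
reduce: tr(a b a b a b^3 a b) = tr(b) tr(a b a b a b a b^2) - tr(a b a b a b a b) = y^2*z^4 - x*y*z^3 - 3*y^2*z^2 - z^4 + 2*x*y*z + y^2 + 4*z^2 - 2
tr(b a b a b^3 a b^-1 a) = tr(a b a b a b^3 a) tr(b) - tr(a b a b a b^3 a b) = x*y^3*z^3 - x^2*y^2*z^2 - y^4*z^2 - y^2*z^4 - x*y^3*z + x^2*y^2 + y^4 + 5*y^2*z^2 + z^4 - 4*y^2 - 4*z^2 + 2
tr(a b^3 a b^-1 a^-1 b a b) = tr(b a b a b^3 a b^-1) tr(a) - tr(b a b a b^3 a b^-1 a) = -x*y^3*z^3 + 2*x^2*y^2*z^2 + y^4*z^2 + y^2*z^4 - x^3*y*z - x^2*y^2 - x^2*z^2 - y^4 - 5*y^2*z^2 - z^4 + 2*x*y*z + x^2 + 4*y^2 + 4*z^2 - 2

-x*y^3*z^3 + 2*x^2*y^2*z^2 + y^4*z^2 + y^2*z^4 - x^3*y*z - x^2*y^2 - x^2*z^2 - y^4 - 5*y^2*z^2 - z^4 + 2*x*y*z + x^2 + 4*y^2 + 4*z^2 - 2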